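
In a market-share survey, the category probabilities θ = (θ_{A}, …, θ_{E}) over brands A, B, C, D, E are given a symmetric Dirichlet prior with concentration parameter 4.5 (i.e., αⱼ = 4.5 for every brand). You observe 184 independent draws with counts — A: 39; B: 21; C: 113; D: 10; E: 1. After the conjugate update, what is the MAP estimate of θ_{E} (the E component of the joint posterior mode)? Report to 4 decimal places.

0.0223

The Dirichlet prior is conjugate to the Multinomial likelihood: each posterior αⱼ = prior αⱼ + observed count nⱼ.
Posterior concentration: (43.5, 25.5, 117.5, 14.5, 5.5), total = 206.5.
Joint mode component: (α_{E}−1)/(Σα−K) = 4.5/201.5 = 0.0223.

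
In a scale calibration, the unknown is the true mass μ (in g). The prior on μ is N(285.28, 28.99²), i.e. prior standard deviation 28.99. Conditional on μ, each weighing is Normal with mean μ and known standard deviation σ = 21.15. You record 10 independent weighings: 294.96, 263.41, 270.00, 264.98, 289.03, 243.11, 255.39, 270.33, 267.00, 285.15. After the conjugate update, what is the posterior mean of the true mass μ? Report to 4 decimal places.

271.0912

For Normal data with known variance σ², a Normal(μ₀, σ₀²) prior on μ is conjugate. Posterior precision = 1/σ₀² + n/σ²; posterior mean is the precision-weighted average of μ₀ and x̄.
Σxᵢ = 294.96 + 263.41 + 270.00 + 264.98 + 289.03 + 243.11 + 255.39 + 270.33 + 267.00 + 285.15 = 2703.36, so n·x̄ = 2703.36.
σ₀² = 28.99² = 840.4201, σ² = 21.15² = 447.3225; σ² + n·σ₀² = 447.3225 + 10·840.4201 = 8851.5235.
Posterior mean = (μ₀/σ₀² + n·x̄/σ²)/(1/σ₀² + n/σ²) = (σ²·μ₀ + σ₀²·n·x̄)/(σ² + n·σ₀²) = (447.3225·285.28 + 840.4201·2703.36)/8851.5235 = 2399570.244336/8851.5235 = 271.0912.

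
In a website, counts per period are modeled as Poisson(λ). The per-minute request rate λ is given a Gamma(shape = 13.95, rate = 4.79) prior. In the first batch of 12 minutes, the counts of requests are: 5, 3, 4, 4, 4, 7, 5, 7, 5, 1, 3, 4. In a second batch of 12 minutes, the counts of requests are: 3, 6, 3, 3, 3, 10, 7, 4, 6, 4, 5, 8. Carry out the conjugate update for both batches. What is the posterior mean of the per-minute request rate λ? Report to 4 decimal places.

4.4443

With a Gamma(shape α, rate β) prior, the Poisson likelihood is conjugate: the posterior is Gamma(α + ΣXᵢ, β + n).
Batch 1: sum of counts S = 52 over n = 12 minutes.
After batch 1: Gamma(α+S, β+n) = Gamma(13.95+52, 4.79+12) = Gamma(65.95, 16.79).
Batch 2: sum of counts S = 62 over n = 12 minutes.
After batch 2: Gamma(α+S, β+n) = Gamma(65.95+62, 16.79+12) = Gamma(127.95, 28.79).
Posterior mean = α/β = 127.95/28.79 = 4.4443.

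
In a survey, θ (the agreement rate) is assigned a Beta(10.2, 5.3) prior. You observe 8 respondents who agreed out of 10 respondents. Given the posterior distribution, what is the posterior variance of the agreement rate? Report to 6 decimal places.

0.007710

The Beta prior is conjugate to a Binomial/Bernoulli likelihood; the update adds successes to α and failures to β.
Posterior: Beta(α+k, β+n−k) = Beta(10.2+8, 5.3+2) = Beta(18.2, 7.3).
Var = αβ/((α+β)²(α+β+1)) = 18.2·7.3/(25.5²·26.5) = 0.007710.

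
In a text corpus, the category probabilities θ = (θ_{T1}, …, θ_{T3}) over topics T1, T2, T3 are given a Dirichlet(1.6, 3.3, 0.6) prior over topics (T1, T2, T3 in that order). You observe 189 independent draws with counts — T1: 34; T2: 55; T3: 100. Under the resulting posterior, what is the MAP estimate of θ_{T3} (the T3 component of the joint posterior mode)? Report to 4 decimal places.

0.5201

The Dirichlet prior is conjugate to the Multinomial likelihood: each posterior αⱼ = prior αⱼ + observed count nⱼ.
Posterior concentration: (35.6, 58.3, 100.6), total = 194.5.
Joint mode component: (α_{T3}−1)/(Σα−K) = 99.6/191.5 = 0.5201.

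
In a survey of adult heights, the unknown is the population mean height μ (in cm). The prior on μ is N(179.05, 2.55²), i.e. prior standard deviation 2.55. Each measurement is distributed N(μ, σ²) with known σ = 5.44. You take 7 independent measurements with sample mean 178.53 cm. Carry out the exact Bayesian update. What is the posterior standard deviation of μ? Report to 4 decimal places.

1.6006

For Normal data with known variance σ², a Normal(μ₀, σ₀²) prior on μ is conjugate. Posterior precision = 1/σ₀² + n/σ²; posterior mean is the precision-weighted average of μ₀ and x̄.
σ₀² = 2.55² = 6.5025, σ² = 5.44² = 29.5936; σ² + n·σ₀² = 29.5936 + 7·6.5025 = 75.1111.
Posterior precision = 1/σ₀² + n/σ² = 1/6.5025 + 7/29.5936 = (σ² + n·σ₀²)/(σ₀²σ²) = 75.1111/(6.5025·29.5936); posterior variance σₙ² = σ₀²σ²/(σ² + n·σ₀²) = 6.5025·29.5936/75.1111 = 2.561970.
Posterior SD = √σₙ² = √(6.5025·29.5936/75.1111) = 1.6006.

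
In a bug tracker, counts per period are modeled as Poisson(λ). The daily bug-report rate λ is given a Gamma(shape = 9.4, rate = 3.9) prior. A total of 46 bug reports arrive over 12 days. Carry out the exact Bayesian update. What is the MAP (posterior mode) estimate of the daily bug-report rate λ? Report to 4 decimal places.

3.4214

With a Gamma(shape α, rate β) prior, the Poisson likelihood is conjugate: the posterior is Gamma(α + ΣXᵢ, β + n).
Posterior: Gamma(α+S, β+n) = Gamma(9.4+46, 3.9+12) = Gamma(55.4, 15.9).
Mode of Gamma(α,β) for α≥1 is (α−1)/β = 54.4/15.9 = 3.4214.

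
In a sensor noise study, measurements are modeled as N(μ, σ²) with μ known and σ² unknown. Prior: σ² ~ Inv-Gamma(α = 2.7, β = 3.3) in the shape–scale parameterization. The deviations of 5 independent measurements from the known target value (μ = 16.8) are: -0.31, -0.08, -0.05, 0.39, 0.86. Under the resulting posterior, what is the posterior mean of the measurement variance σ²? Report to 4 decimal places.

With known mean μ and an Inverse-Gamma(α, β) prior on σ², the Normal likelihood is conjugate: posterior is Inv-Gamma(α + n/2, β + Σ(xᵢ−μ)²/2).
Σ(xᵢ−μ)² = (-0.31)² + (-0.08)² + (-0.05)² + (0.39)² + (0.86)² = 0.9967.
Posterior: Inv-Gamma(2.7 + 5/2, 3.3 + 0.9967/2) = Inv-Gamma(5.20, 3.79835).
E[σ²|data] = β/(α−1) = 3.79835/4.20 = 0.9044.

0.9044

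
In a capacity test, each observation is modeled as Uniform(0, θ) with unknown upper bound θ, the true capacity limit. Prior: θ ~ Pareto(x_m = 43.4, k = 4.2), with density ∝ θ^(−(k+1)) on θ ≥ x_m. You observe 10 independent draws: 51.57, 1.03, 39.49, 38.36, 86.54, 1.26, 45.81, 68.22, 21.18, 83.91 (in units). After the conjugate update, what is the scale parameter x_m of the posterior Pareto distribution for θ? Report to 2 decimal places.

86.54

A Pareto(scale x_m, shape k) prior on the upper bound θ of Uniform(0, θ) is conjugate: posterior is Pareto(max(x_m, max xᵢ), k + n).
Sample maximum = 86.54; prior scale x_m = 43.4 → posterior scale = max = 86.54.
Posterior shape = 4.2 + 10 = 14.2.
Posterior scale x_m = 86.54.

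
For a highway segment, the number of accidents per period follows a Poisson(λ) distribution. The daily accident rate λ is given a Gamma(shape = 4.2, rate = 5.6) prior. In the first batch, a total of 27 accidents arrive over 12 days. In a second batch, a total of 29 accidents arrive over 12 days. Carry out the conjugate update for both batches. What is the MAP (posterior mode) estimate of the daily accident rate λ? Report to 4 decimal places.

2.0000

With a Gamma(shape α, rate β) prior, the Poisson likelihood is conjugate: the posterior is Gamma(α + ΣXᵢ, β + n).
After batch 1: Gamma(α+S, β+n) = Gamma(4.2+27, 5.6+12) = Gamma(31.2, 17.6).
After batch 2: Gamma(α+S, β+n) = Gamma(31.2+29, 17.6+12) = Gamma(60.2, 29.6).
Mode of Gamma(α,β) for α≥1 is (α−1)/β = 59.2/29.6 = 2.0000.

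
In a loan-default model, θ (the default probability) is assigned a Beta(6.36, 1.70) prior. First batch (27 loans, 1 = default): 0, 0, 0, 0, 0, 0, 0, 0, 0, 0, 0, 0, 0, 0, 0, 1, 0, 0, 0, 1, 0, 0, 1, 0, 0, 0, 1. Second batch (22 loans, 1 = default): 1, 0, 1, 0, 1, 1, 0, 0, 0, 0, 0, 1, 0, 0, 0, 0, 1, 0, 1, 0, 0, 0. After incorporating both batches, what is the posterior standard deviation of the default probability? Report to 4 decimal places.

0.0604

The Beta prior is conjugate to a Binomial/Bernoulli likelihood; the update adds successes to α and failures to β.
After batch 1: Beta(6.36+4, 1.70+23) = Beta(10.36, 24.70).
After batch 2: Beta(10.36+7, 24.70+15) = Beta(17.36, 39.70).
Var = αβ/((α+β)²(α+β+1)) = 17.36·39.70/(57.06²·58.06) = 0.00364586; SD = √0.00364586 = 0.0604.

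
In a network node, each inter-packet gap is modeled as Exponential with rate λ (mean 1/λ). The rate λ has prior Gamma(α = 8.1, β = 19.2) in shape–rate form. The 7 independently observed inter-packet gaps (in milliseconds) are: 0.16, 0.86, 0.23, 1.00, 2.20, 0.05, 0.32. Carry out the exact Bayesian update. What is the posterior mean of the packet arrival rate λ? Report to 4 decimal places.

0.6286

With a Gamma(shape α, rate β) prior on the exponential rate λ, the posterior after n observations with total T = Σxᵢ is Gamma(α+n, β+T).
Sum of observations T = 4.82 milliseconds; n = 7.
Posterior: Gamma(8.1+7, 19.2+4.82) = Gamma(15.1, 24.02).
Posterior mean of λ = α/β = 15.1/24.02 = 0.6286.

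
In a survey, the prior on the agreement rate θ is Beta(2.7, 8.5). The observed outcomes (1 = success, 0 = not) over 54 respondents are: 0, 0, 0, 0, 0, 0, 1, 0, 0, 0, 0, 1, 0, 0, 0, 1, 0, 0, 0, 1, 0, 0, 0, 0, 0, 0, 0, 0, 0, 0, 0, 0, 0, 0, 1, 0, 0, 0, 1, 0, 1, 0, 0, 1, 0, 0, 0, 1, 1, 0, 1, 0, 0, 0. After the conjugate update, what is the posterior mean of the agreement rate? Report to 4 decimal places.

The Beta prior is conjugate to a Binomial/Bernoulli likelihood; the update adds successes to α and failures to β.
Posterior: Beta(α+k, β+n−k) = Beta(2.7+11, 8.5+43) = Beta(13.7, 51.5).
Posterior mean = α/(α+β) = 13.7/65.2 = 0.2101.

0.2101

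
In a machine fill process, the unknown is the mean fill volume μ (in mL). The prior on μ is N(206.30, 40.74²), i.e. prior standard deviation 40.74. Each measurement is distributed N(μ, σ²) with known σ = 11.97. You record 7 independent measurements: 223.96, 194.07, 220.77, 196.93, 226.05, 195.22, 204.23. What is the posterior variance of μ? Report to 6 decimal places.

20.219347

For Normal data with known variance σ², a Normal(μ₀, σ₀²) prior on μ is conjugate. Posterior precision = 1/σ₀² + n/σ²; posterior mean is the precision-weighted average of μ₀ and x̄.
σ₀² = 40.74² = 1659.7476, σ² = 11.97² = 143.2809; σ² + n·σ₀² = 143.2809 + 7·1659.7476 = 11761.5141.
Posterior precision = 1/σ₀² + n/σ² = 1/1659.7476 + 7/143.2809 = (σ² + n·σ₀²)/(σ₀²σ²) = 11761.5141/(1659.7476·143.2809); posterior variance σₙ² = σ₀²σ²/(σ² + n·σ₀²) = 1659.7476·143.2809/11761.5141 = 20.219347.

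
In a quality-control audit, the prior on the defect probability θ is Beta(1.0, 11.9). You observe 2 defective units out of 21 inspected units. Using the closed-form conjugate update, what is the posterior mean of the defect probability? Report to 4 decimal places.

The Beta prior is conjugate to a Binomial/Bernoulli likelihood; the update adds successes to α and failures to β.
Posterior: Beta(α+k, β+n−k) = Beta(1.0+2, 11.9+19) = Beta(3.0, 30.9).
Posterior mean = α/(α+β) = 3.0/33.9 = 0.0885.

0.0885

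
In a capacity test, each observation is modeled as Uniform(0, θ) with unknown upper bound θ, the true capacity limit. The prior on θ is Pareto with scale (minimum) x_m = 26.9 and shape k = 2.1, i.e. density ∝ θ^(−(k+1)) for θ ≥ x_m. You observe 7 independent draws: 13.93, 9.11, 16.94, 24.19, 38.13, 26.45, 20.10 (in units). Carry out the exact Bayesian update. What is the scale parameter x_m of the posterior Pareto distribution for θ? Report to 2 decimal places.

A Pareto(scale x_m, shape k) prior on the upper bound θ of Uniform(0, θ) is conjugate: posterior is Pareto(max(x_m, max xᵢ), k + n).
Sample maximum = 38.13; prior scale x_m = 26.9 → posterior scale = max = 38.13.
Posterior shape = 2.1 + 7 = 9.1.
Posterior scale x_m = 38.13.

38.13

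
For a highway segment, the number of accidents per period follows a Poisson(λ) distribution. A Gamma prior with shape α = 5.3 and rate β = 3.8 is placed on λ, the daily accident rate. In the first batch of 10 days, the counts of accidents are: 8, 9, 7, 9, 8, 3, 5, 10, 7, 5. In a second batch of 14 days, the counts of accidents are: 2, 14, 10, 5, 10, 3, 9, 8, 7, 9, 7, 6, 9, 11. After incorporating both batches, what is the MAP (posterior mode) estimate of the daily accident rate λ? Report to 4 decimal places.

With a Gamma(shape α, rate β) prior, the Poisson likelihood is conjugate: the posterior is Gamma(α + ΣXᵢ, β + n).
Batch 1: sum of counts S = 71 over n = 10 days.
After batch 1: Gamma(α+S, β+n) = Gamma(5.3+71, 3.8+10) = Gamma(76.3, 13.8).
Batch 2: sum of counts S = 110 over n = 14 days.
After batch 2: Gamma(α+S, β+n) = Gamma(76.3+110, 13.8+14) = Gamma(186.3, 27.8).
Mode of Gamma(α,β) for α≥1 is (α−1)/β = 185.3/27.8 = 6.6655.

6.6655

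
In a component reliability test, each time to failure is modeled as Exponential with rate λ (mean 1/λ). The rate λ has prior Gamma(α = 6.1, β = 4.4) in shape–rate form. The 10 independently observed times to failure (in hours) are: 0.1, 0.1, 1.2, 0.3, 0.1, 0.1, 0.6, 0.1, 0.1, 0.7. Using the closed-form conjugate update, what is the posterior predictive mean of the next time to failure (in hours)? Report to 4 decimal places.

With a Gamma(shape α, rate β) prior on the exponential rate λ, the posterior after n observations with total T = Σxᵢ is Gamma(α+n, β+T).
Sum of observations T = 3.4 hours; n = 10.
Posterior: Gamma(6.1+10, 4.4+3.4) = Gamma(16.1, 7.8).
The predictive distribution for the next observation is Lomax; its mean is β/(α−1) = 7.8/15.1 = 0.5166.

0.5166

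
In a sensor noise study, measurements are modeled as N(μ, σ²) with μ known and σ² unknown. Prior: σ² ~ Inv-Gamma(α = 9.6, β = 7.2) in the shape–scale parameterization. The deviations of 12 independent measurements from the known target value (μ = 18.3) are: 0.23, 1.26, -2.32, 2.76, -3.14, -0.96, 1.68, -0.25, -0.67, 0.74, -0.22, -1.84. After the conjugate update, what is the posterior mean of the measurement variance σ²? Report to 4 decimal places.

1.6143

With known mean μ and an Inverse-Gamma(α, β) prior on σ², the Normal likelihood is conjugate: posterior is Inv-Gamma(α + n/2, β + Σ(xᵢ−μ)²/2).
Σ(xᵢ−μ)² = (0.23)² + (1.26)² + (-2.32)² + (2.76)² + (-3.14)² + (-0.96)² + (1.68)² + (-0.25)² + (-0.67)² + (0.74)² + (-0.22)² + (-1.84)² = 32.7371.
Posterior: Inv-Gamma(9.6 + 12/2, 7.2 + 32.7371/2) = Inv-Gamma(15.60, 23.56855).
E[σ²|data] = β/(α−1) = 23.56855/14.60 = 1.6143.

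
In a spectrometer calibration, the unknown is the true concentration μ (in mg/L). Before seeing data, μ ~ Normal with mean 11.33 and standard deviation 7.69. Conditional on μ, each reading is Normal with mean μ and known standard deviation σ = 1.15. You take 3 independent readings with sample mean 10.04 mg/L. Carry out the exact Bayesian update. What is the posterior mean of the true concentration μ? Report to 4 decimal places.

10.0495

For Normal data with known variance σ², a Normal(μ₀, σ₀²) prior on μ is conjugate. Posterior precision = 1/σ₀² + n/σ²; posterior mean is the precision-weighted average of μ₀ and x̄.
n·x̄ = 3·10.04 = 30.12.
σ₀² = 7.69² = 59.1361, σ² = 1.15² = 1.3225; σ² + n·σ₀² = 1.3225 + 3·59.1361 = 178.7308.
Posterior mean = (μ₀/σ₀² + n·x̄/σ²)/(1/σ₀² + n/σ²) = (σ²·μ₀ + σ₀²·n·x̄)/(σ² + n·σ₀²) = (1.3225·11.33 + 59.1361·30.12)/178.7308 = 1796.163257/178.7308 = 10.0495.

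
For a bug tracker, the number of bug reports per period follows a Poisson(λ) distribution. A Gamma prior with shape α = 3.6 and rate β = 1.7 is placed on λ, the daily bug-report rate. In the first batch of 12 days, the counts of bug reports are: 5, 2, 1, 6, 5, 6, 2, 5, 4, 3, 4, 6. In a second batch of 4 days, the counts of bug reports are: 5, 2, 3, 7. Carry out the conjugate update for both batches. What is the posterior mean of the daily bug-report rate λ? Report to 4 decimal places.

With a Gamma(shape α, rate β) prior, the Poisson likelihood is conjugate: the posterior is Gamma(α + ΣXᵢ, β + n).
Batch 1: sum of counts S = 49 over n = 12 days.
After batch 1: Gamma(α+S, β+n) = Gamma(3.6+49, 1.7+12) = Gamma(52.6, 13.7).
Batch 2: sum of counts S = 17 over n = 4 days.
After batch 2: Gamma(α+S, β+n) = Gamma(52.6+17, 13.7+4) = Gamma(69.6, 17.7).
Posterior mean = α/β = 69.6/17.7 = 3.9322.

3.9322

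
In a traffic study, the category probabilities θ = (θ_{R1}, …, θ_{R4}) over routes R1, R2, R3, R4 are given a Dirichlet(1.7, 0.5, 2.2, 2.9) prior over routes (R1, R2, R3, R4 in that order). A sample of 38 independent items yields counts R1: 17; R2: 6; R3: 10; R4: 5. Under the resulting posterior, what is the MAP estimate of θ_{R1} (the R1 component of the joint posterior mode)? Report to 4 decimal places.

The Dirichlet prior is conjugate to the Multinomial likelihood: each posterior αⱼ = prior αⱼ + observed count nⱼ.
Posterior concentration: (18.7, 6.5, 12.2, 7.9), total = 45.3.
Joint mode component: (α_{R1}−1)/(Σα−K) = 17.7/41.3 = 0.4286.

0.4286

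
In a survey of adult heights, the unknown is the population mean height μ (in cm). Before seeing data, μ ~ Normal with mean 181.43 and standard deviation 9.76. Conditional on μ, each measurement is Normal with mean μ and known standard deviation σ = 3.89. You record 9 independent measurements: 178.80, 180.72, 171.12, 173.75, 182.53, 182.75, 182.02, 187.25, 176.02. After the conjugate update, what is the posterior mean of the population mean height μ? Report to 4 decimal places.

For Normal data with known variance σ², a Normal(μ₀, σ₀²) prior on μ is conjugate. Posterior precision = 1/σ₀² + n/σ²; posterior mean is the precision-weighted average of μ₀ and x̄.
Σxᵢ = 178.80 + 180.72 + 171.12 + 173.75 + 182.53 + 182.75 + 182.02 + 187.25 + 176.02 = 1614.96, so n·x̄ = 1614.96.
σ₀² = 9.76² = 95.2576, σ² = 3.89² = 15.1321; σ² + n·σ₀² = 15.1321 + 9·95.2576 = 872.4505.
Posterior mean = (μ₀/σ₀² + n·x̄/σ²)/(1/σ₀² + n/σ²) = (σ²·μ₀ + σ₀²·n·x̄)/(σ² + n·σ₀²) = (15.1321·181.43 + 95.2576·1614.96)/872.4505 = 156582.630599/872.4505 = 179.4745.

179.4745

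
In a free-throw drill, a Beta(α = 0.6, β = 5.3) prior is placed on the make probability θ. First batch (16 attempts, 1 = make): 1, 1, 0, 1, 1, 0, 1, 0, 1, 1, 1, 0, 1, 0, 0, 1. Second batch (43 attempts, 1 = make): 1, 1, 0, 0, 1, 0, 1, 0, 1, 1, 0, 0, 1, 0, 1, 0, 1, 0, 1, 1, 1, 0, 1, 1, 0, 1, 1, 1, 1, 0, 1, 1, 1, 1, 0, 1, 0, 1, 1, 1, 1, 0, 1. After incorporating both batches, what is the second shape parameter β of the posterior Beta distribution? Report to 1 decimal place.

26.3

The Beta prior is conjugate to a Binomial/Bernoulli likelihood; the update adds successes to α and failures to β.
After batch 1: Beta(0.6+10, 5.3+6) = Beta(10.6, 11.3).
After batch 2: Beta(10.6+28, 11.3+15) = Beta(38.6, 26.3).
Posterior β = 26.3.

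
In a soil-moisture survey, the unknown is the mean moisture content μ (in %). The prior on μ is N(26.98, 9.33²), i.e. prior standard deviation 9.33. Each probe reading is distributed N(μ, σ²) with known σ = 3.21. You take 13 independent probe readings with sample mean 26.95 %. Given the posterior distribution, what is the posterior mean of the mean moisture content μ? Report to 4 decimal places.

26.9503

For Normal data with known variance σ², a Normal(μ₀, σ₀²) prior on μ is conjugate. Posterior precision = 1/σ₀² + n/σ²; posterior mean is the precision-weighted average of μ₀ and x̄.
n·x̄ = 13·26.95 = 350.35.
σ₀² = 9.33² = 87.0489, σ² = 3.21² = 10.3041; σ² + n·σ₀² = 10.3041 + 13·87.0489 = 1141.9398.
Posterior mean = (μ₀/σ₀² + n·x̄/σ²)/(1/σ₀² + n/σ²) = (σ²·μ₀ + σ₀²·n·x̄)/(σ² + n·σ₀²) = (10.3041·26.98 + 87.0489·350.35)/1141.9398 = 30775.586733/1141.9398 = 26.9503.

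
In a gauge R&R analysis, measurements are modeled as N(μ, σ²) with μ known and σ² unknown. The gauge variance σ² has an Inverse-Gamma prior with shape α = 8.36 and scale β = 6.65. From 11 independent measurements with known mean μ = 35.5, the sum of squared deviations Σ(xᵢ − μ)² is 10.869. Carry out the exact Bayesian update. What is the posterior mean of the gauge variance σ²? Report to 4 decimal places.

0.9397

With known mean μ and an Inverse-Gamma(α, β) prior on σ², the Normal likelihood is conjugate: posterior is Inv-Gamma(α + n/2, β + Σ(xᵢ−μ)²/2).
Posterior: Inv-Gamma(8.36 + 11/2, 6.65 + 10.869/2) = Inv-Gamma(13.86, 12.0845).
E[σ²|data] = β/(α−1) = 12.0845/12.86 = 0.9397.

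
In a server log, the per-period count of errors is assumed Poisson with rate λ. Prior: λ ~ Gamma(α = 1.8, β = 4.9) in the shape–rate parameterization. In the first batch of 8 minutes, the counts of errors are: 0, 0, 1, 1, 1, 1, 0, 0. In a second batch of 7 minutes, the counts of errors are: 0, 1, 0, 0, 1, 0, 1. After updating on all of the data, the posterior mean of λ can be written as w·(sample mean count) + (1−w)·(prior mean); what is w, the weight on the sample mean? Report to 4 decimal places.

With a Gamma(shape α, rate β) prior, the Poisson likelihood is conjugate: the posterior is Gamma(α + ΣXᵢ, β + n).
Total number of minutes: n = 8 + 7 = 15.
Posterior mean = (α₀+S)/(β₀+n) = [n/(β₀+n)]·(S/n) + [β₀/(β₀+n)]·(α₀/β₀), so only n and β₀ enter the weight.
Weight on data w = n/(β₀+n) = 15/(4.9+15) = 15/19.9 = 0.7538.

0.7538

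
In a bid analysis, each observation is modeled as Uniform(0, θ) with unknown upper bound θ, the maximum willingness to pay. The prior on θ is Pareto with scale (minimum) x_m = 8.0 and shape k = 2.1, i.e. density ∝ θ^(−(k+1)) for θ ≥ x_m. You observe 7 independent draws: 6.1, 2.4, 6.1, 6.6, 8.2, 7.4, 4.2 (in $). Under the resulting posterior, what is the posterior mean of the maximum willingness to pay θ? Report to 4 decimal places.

A Pareto(scale x_m, shape k) prior on the upper bound θ of Uniform(0, θ) is conjugate: posterior is Pareto(max(x_m, max xᵢ), k + n).
Sample maximum = 8.2; prior scale x_m = 8.0 → posterior scale = max = 8.2.
Posterior shape = 2.1 + 7 = 9.1.
E[θ|data] = k·x_m/(k−1) = 9.1·8.2/8.1 = 9.2123.

9.2123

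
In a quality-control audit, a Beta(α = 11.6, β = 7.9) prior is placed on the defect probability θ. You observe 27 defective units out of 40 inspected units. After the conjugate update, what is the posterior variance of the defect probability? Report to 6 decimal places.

0.003767

The Beta prior is conjugate to a Binomial/Bernoulli likelihood; the update adds successes to α and failures to β.
Posterior: Beta(α+k, β+n−k) = Beta(11.6+27, 7.9+13) = Beta(38.6, 20.9).
Var = αβ/((α+β)²(α+β+1)) = 38.6·20.9/(59.5²·60.5) = 0.003767.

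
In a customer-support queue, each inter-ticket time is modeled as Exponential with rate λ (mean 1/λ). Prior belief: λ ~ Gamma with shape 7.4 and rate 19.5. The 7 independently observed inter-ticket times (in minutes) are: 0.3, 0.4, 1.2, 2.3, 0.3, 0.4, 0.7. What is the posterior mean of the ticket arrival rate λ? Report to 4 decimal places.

With a Gamma(shape α, rate β) prior on the exponential rate λ, the posterior after n observations with total T = Σxᵢ is Gamma(α+n, β+T).
Sum of observations T = 5.6 minutes; n = 7.
Posterior: Gamma(7.4+7, 19.5+5.6) = Gamma(14.4, 25.1).
Posterior mean of λ = α/β = 14.4/25.1 = 0.5737.

0.5737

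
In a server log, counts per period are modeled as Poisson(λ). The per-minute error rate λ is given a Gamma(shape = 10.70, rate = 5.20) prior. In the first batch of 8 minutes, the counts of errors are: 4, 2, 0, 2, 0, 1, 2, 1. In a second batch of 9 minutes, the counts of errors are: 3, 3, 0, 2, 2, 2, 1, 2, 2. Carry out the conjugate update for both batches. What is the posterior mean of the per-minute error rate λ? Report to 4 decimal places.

1.7883

With a Gamma(shape α, rate β) prior, the Poisson likelihood is conjugate: the posterior is Gamma(α + ΣXᵢ, β + n).
Batch 1: sum of counts S = 12 over n = 8 minutes.
After batch 1: Gamma(α+S, β+n) = Gamma(10.70+12, 5.20+8) = Gamma(22.70, 13.20).
Batch 2: sum of counts S = 17 over n = 9 minutes.
After batch 2: Gamma(α+S, β+n) = Gamma(22.70+17, 13.20+9) = Gamma(39.70, 22.20).
Posterior mean = α/β = 39.70/22.20 = 1.7883.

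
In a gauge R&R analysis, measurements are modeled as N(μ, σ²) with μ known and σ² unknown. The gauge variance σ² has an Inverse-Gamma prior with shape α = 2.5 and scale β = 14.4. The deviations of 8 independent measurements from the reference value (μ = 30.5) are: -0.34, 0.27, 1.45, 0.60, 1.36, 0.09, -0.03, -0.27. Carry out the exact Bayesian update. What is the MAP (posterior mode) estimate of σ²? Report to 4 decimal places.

2.2255

With known mean μ and an Inverse-Gamma(α, β) prior on σ², the Normal likelihood is conjugate: posterior is Inv-Gamma(α + n/2, β + Σ(xᵢ−μ)²/2).
Σ(xᵢ−μ)² = (-0.34)² + (0.27)² + (1.45)² + (0.60)² + (1.36)² + (0.09)² + (-0.03)² + (-0.27)² = 4.5825.
Posterior: Inv-Gamma(2.5 + 8/2, 14.4 + 4.5825/2) = Inv-Gamma(6.50, 16.69125).
Mode = β/(α+1) = 16.69125/7.50 = 2.2255.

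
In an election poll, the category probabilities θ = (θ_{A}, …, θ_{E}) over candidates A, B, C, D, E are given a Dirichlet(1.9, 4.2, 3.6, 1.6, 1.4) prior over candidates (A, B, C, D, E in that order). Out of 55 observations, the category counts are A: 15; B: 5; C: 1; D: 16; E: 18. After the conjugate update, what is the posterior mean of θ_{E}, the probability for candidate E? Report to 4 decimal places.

The Dirichlet prior is conjugate to the Multinomial likelihood: each posterior αⱼ = prior αⱼ + observed count nⱼ.
Posterior concentration: (16.9, 9.2, 4.6, 17.6, 19.4), total = 67.7.
E[θ_{E}|data] = α_{E}/Σα = 19.4/67.7 = 0.2866.

0.2866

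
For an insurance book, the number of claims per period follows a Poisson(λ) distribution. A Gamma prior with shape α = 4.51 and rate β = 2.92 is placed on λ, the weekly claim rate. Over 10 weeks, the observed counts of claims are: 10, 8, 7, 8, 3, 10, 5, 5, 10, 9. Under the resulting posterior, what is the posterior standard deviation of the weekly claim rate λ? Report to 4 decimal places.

With a Gamma(shape α, rate β) prior, the Poisson likelihood is conjugate: the posterior is Gamma(α + ΣXᵢ, β + n).
Sum of counts S = 75 over n = 10 weeks.
Posterior: Gamma(α+S, β+n) = Gamma(4.51+75, 2.92+10) = Gamma(79.51, 12.92).
SD = √α/β = √79.51/12.92 = 0.6902.

0.6902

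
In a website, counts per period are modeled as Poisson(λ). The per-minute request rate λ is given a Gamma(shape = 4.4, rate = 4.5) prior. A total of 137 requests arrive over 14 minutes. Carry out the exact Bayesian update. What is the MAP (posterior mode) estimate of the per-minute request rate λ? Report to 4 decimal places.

With a Gamma(shape α, rate β) prior, the Poisson likelihood is conjugate: the posterior is Gamma(α + ΣXᵢ, β + n).
Posterior: Gamma(α+S, β+n) = Gamma(4.4+137, 4.5+14) = Gamma(141.4, 18.5).
Mode of Gamma(α,β) for α≥1 is (α−1)/β = 140.4/18.5 = 7.5892.

7.5892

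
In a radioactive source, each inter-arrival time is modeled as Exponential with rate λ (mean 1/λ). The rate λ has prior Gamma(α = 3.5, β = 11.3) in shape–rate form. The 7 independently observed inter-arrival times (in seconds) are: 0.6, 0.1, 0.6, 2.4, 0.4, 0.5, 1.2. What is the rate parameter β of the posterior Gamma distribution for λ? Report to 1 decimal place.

With a Gamma(shape α, rate β) prior on the exponential rate λ, the posterior after n observations with total T = Σxᵢ is Gamma(α+n, β+T).
Sum of observations T = 5.8 seconds; n = 7.
Posterior: Gamma(3.5+7, 11.3+5.8) = Gamma(10.5, 17.1).
Posterior β = 17.1.

17.1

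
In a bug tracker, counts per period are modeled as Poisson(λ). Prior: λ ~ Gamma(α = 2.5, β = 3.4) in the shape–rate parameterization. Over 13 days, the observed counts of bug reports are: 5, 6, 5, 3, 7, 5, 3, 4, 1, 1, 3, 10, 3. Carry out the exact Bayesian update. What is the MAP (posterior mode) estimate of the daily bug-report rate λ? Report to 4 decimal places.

3.5061

With a Gamma(shape α, rate β) prior, the Poisson likelihood is conjugate: the posterior is Gamma(α + ΣXᵢ, β + n).
Sum of counts S = 56 over n = 13 days.
Posterior: Gamma(α+S, β+n) = Gamma(2.5+56, 3.4+13) = Gamma(58.5, 16.4).
Mode of Gamma(α,β) for α≥1 is (α−1)/β = 57.5/16.4 = 3.5061.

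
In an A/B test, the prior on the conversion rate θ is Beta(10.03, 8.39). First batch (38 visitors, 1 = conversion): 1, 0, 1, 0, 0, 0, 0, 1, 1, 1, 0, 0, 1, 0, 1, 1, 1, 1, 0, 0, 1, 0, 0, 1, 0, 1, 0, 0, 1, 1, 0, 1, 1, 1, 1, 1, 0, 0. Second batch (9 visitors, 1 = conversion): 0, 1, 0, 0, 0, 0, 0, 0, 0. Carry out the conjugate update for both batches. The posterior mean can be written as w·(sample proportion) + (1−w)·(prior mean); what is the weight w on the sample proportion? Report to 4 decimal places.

0.7184

The Beta prior is conjugate to a Binomial/Bernoulli likelihood; the update adds successes to α and failures to β.
Total number of visitors: n = 38 + 9 = 47.
Posterior mean = (α₀+k)/(α₀+β₀+n) = [n/(α₀+β₀+n)]·(k/n) + [(α₀+β₀)/(α₀+β₀+n)]·α₀/(α₀+β₀), so only n and the prior enter the weight.
The weight on the data is w = n/(α₀+β₀+n) = 47/(10.03+8.39+47) = 47/65.42 = 0.7184.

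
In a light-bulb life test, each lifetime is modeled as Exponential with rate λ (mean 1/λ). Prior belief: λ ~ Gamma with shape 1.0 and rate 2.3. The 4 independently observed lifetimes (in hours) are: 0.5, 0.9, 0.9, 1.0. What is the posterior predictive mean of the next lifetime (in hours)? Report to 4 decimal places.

1.4000

With a Gamma(shape α, rate β) prior on the exponential rate λ, the posterior after n observations with total T = Σxᵢ is Gamma(α+n, β+T).
Sum of observations T = 3.3 hours; n = 4.
Posterior: Gamma(1.0+4, 2.3+3.3) = Gamma(5.0, 5.6).
The predictive distribution for the next observation is Lomax; its mean is β/(α−1) = 5.6/4.0 = 1.4000.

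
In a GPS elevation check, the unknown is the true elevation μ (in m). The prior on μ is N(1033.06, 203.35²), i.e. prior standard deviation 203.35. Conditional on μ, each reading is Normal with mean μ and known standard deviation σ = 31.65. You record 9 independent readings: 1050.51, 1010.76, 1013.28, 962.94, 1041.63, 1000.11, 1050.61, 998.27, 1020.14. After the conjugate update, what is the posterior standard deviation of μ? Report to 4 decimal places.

10.5358

For Normal data with known variance σ², a Normal(μ₀, σ₀²) prior on μ is conjugate. Posterior precision = 1/σ₀² + n/σ²; posterior mean is the precision-weighted average of μ₀ and x̄.
σ₀² = 203.35² = 41351.2225, σ² = 31.65² = 1001.7225; σ² + n·σ₀² = 1001.7225 + 9·41351.2225 = 373162.725.
Posterior precision = 1/σ₀² + n/σ² = 1/41351.2225 + 9/1001.7225 = (σ² + n·σ₀²)/(σ₀²σ²) = 373162.725/(41351.2225·1001.7225); posterior variance σₙ² = σ₀²σ²/(σ² + n·σ₀²) = 41351.2225·1001.7225/373162.725 = 111.003718.
Posterior SD = √σₙ² = √(41351.2225·1001.7225/373162.725) = 10.5358.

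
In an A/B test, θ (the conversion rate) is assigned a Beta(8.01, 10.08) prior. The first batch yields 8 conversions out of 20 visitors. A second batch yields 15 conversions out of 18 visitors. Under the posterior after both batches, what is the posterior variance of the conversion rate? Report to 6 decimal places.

The Beta prior is conjugate to a Binomial/Bernoulli likelihood; the update adds successes to α and failures to β.
After batch 1: Beta(8.01+8, 10.08+12) = Beta(16.01, 22.08).
After batch 2: Beta(16.01+15, 22.08+3) = Beta(31.01, 25.08).
Var = αβ/((α+β)²(α+β+1)) = 31.01·25.08/(56.09²·57.09) = 0.004330.

0.004330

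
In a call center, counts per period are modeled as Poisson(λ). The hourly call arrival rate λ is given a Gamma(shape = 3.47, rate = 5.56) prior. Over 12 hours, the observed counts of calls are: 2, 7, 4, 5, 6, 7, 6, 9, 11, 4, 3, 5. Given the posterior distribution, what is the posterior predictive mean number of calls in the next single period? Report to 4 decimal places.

With a Gamma(shape α, rate β) prior, the Poisson likelihood is conjugate: the posterior is Gamma(α + ΣXᵢ, β + n).
Sum of counts S = 69 over n = 12 hours.
Posterior: Gamma(α+S, β+n) = Gamma(3.47+69, 5.56+12) = Gamma(72.47, 17.56).
The predictive distribution for one future period is NegBinom with mean α/β = 4.1270.

4.1270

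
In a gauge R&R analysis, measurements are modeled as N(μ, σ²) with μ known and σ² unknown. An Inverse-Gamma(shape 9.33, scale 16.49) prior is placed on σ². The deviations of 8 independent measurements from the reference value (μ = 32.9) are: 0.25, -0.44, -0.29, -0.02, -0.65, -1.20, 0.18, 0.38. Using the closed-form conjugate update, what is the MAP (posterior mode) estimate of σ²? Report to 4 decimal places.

With known mean μ and an Inverse-Gamma(α, β) prior on σ², the Normal likelihood is conjugate: posterior is Inv-Gamma(α + n/2, β + Σ(xᵢ−μ)²/2).
Σ(xᵢ−μ)² = (0.25)² + (-0.44)² + (-0.29)² + (-0.02)² + (-0.65)² + (-1.20)² + (0.18)² + (0.38)² = 2.3799.
Posterior: Inv-Gamma(9.33 + 8/2, 16.49 + 2.3799/2) = Inv-Gamma(13.33, 17.67995).
Mode = β/(α+1) = 17.67995/14.33 = 1.2338.

1.2338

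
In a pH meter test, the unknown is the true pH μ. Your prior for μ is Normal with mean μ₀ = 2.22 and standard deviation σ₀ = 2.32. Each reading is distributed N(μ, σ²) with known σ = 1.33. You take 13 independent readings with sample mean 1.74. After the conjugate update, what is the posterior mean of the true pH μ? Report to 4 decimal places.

For Normal data with known variance σ², a Normal(μ₀, σ₀²) prior on μ is conjugate. Posterior precision = 1/σ₀² + n/σ²; posterior mean is the precision-weighted average of μ₀ and x̄.
n·x̄ = 13·1.74 = 22.62.
σ₀² = 2.32² = 5.3824, σ² = 1.33² = 1.7689; σ² + n·σ₀² = 1.7689 + 13·5.3824 = 71.7401.
Posterior mean = (μ₀/σ₀² + n·x̄/σ²)/(1/σ₀² + n/σ²) = (σ²·μ₀ + σ₀²·n·x̄)/(σ² + n·σ₀²) = (1.7689·2.22 + 5.3824·22.62)/71.7401 = 125.676846/71.7401 = 1.7518.

1.7518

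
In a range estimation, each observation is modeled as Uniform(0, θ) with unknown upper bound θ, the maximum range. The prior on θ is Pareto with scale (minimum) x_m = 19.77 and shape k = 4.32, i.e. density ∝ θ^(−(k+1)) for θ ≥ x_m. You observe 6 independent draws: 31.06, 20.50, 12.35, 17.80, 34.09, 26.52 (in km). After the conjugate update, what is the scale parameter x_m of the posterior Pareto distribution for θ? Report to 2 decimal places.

A Pareto(scale x_m, shape k) prior on the upper bound θ of Uniform(0, θ) is conjugate: posterior is Pareto(max(x_m, max xᵢ), k + n).
Sample maximum = 34.09; prior scale x_m = 19.77 → posterior scale = max = 34.09.
Posterior shape = 4.32 + 6 = 10.32.
Posterior scale x_m = 34.09.

34.09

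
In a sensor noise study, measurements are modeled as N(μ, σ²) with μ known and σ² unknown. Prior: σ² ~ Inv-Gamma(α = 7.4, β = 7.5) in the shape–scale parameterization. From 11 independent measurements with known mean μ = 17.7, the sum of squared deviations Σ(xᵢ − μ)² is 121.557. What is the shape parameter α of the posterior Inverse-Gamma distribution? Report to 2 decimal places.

12.90

With known mean μ and an Inverse-Gamma(α, β) prior on σ², the Normal likelihood is conjugate: posterior is Inv-Gamma(α + n/2, β + Σ(xᵢ−μ)²/2).
Posterior: Inv-Gamma(7.4 + 11/2, 7.5 + 121.557/2) = Inv-Gamma(12.90, 68.2785).
Posterior α = 12.90.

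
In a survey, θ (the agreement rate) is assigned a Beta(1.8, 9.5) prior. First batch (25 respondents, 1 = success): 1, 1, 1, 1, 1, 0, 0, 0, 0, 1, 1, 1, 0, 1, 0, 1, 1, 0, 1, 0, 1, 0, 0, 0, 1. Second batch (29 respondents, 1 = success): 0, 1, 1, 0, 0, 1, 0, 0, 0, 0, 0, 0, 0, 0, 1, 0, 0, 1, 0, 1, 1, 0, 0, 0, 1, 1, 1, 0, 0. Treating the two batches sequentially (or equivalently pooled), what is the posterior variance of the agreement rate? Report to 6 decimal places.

The Beta prior is conjugate to a Binomial/Bernoulli likelihood; the update adds successes to α and failures to β.
After batch 1: Beta(1.8+14, 9.5+11) = Beta(15.8, 20.5).
After batch 2: Beta(15.8+10, 20.5+19) = Beta(25.8, 39.5).
Var = αβ/((α+β)²(α+β+1)) = 25.8·39.5/(65.3²·66.3) = 0.003605.

0.003605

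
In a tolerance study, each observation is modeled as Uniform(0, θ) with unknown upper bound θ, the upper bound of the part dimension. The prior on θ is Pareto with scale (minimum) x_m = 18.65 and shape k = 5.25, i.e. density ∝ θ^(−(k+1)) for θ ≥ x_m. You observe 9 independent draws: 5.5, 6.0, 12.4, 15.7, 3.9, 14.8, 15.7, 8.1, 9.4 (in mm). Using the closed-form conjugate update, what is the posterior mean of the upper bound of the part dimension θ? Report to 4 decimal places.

A Pareto(scale x_m, shape k) prior on the upper bound θ of Uniform(0, θ) is conjugate: posterior is Pareto(max(x_m, max xᵢ), k + n).
Sample maximum = 15.7; prior scale x_m = 18.65 → posterior scale = max = 18.65.
Posterior shape = 5.25 + 9 = 14.25.
E[θ|data] = k·x_m/(k−1) = 14.25·18.65/13.25 = 20.0575.

20.0575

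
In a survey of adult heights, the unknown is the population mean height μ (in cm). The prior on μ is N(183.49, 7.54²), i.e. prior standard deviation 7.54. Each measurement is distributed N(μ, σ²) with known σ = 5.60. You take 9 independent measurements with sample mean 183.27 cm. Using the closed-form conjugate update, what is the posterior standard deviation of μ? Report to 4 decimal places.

1.8120

For Normal data with known variance σ², a Normal(μ₀, σ₀²) prior on μ is conjugate. Posterior precision = 1/σ₀² + n/σ²; posterior mean is the precision-weighted average of μ₀ and x̄.
σ₀² = 7.54² = 56.8516, σ² = 5.60² = 31.36; σ² + n·σ₀² = 31.36 + 9·56.8516 = 543.0244.
Posterior precision = 1/σ₀² + n/σ² = 1/56.8516 + 9/31.36 = (σ² + n·σ₀²)/(σ₀²σ²) = 543.0244/(56.8516·31.36); posterior variance σₙ² = σ₀²σ²/(σ² + n·σ₀²) = 56.8516·31.36/543.0244 = 3.283216.
Posterior SD = √σₙ² = √(56.8516·31.36/543.0244) = 1.8120.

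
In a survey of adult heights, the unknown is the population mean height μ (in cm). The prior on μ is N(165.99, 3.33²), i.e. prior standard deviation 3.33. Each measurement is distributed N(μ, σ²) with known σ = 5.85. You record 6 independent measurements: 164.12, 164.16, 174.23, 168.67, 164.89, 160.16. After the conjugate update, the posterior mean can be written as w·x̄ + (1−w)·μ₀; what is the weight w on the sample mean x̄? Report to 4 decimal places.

0.6603

For Normal data with known variance σ², a Normal(μ₀, σ₀²) prior on μ is conjugate. Posterior precision = 1/σ₀² + n/σ²; posterior mean is the precision-weighted average of μ₀ and x̄.
σ₀² = 3.33² = 11.0889, σ² = 5.85² = 34.2225. Prior precision 1/σ₀² = 1/11.0889; data precision n/σ² = 6/34.2225.
w = (n/σ²)/(1/σ₀² + n/σ²) = n·σ₀²/(σ² + n·σ₀²) = 6·11.0889/(34.2225 + 6·11.0889) = 66.5334/100.7559 = 0.6603.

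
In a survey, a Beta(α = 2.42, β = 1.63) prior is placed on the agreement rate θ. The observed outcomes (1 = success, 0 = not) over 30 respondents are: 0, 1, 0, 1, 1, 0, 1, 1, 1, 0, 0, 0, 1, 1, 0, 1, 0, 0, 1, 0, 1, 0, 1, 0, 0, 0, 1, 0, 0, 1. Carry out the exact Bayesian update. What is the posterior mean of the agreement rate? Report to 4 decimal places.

0.4822

The Beta prior is conjugate to a Binomial/Bernoulli likelihood; the update adds successes to α and failures to β.
Posterior: Beta(α+k, β+n−k) = Beta(2.42+14, 1.63+16) = Beta(16.42, 17.63).
Posterior mean = α/(α+β) = 16.42/34.05 = 0.4822.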